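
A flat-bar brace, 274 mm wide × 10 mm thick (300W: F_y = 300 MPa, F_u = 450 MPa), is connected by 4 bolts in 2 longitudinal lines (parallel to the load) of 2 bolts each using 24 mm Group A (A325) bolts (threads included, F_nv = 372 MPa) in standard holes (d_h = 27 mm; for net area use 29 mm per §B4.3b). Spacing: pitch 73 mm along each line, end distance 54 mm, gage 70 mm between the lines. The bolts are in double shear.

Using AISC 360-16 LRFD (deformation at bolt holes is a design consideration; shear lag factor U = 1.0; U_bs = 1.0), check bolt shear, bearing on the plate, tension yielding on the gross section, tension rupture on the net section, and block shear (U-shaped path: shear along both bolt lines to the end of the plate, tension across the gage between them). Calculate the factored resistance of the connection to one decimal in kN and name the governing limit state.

476.6 kN (block shear governs)

Bolt shear: A_b = π(24)²/4 = 452.39 mm². φR_n = 0.75 × 372 × 452.39 × 4 × 2 = 1009.7 kN.
Bearing (10 mm plate, F_u = 450 MPa): end bolts L_c = 54 − 27/2 = 40.5, R_n = min(1.2×40.5×10×450, 2.4×24×10×450) = 218.7 kN/bolt; interior L_c = 73 − 27 = 46, R_n = 248.4 kN/bolt. φR_n = 0.75 × (2×218.7 + 2×248.4) = 700.7 kN.
Tension yield (gross): A_g = 274×10 = 2740 mm². φR_n = 0.90 × 300 × 2740 = 739.8 kN.
Tension rupture (net): A_n = (274 − 2×29)×10 = 2160 mm² (U = 1.0, A_e = A_n). φR_n = 0.75 × 450 × 2160 = 729.0 kN.
Block shear: shear path 2×[54+1×73] = 2×127 mm, A_gv = 2540, A_nv = 2×(127 − 1.5×29)×10 = 1670 mm²; tension across gage: (70 − 1×29)×10 = 410 mm². R_n = min(0.6×450×1670, 0.6×300×2540) + 1.0×450×410 = min(450.9, 457.2) + 184.5 = 635.4 kN. φR_n = 0.75 × 635.4 = 476.6 kN.
Governing: min(1009.7, 700.7, 739.8, 729.0, 476.6) = 476.6 kN → block shear.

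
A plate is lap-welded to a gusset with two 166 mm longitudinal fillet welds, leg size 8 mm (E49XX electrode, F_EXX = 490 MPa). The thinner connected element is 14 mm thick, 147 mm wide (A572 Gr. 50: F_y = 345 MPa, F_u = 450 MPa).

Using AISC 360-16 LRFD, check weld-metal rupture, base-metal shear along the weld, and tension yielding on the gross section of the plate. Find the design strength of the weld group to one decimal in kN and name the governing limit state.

Weld metal: throat = 0.707×8 = 5.656 mm, L = 2×166 = 332 mm. φR_n = 0.75 × 0.6 × 490 × 5.656 × 332 = 414.1 kN.
Base metal shear (14 mm plate): yield φR_n = 1.0×0.6×345×14×332 = 962.1 kN; rupture φR_n = 0.75×0.6×450×14×332 = 941.2 kN; take 941.2 kN (rupture).
Tension yield (gross): A_g = 147×14 = 2058 mm². φR_n = 0.90 × 345 × 2058 = 639.0 kN.
Governing: min(414.1, 941.2, 639.0) = 414.1 kN → weld metal.

414.1 kN (weld metal governs)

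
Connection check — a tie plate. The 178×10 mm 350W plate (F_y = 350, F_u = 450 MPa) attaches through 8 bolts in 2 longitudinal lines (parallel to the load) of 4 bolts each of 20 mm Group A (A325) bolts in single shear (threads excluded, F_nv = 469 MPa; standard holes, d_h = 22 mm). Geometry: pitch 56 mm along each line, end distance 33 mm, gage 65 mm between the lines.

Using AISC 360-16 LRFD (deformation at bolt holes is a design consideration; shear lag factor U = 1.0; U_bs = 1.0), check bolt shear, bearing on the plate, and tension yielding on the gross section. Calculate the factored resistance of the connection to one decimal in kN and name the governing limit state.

Bolt shear: A_b = π(20)²/4 = 314.16 mm². φR_n = 0.75 × 469 × 314.16 × 8 × 1 = 884.0 kN.
Bearing (10 mm plate, F_u = 450 MPa): end bolts L_c = 33 − 22/2 = 22, R_n = min(1.2×22×10×450, 2.4×20×10×450) = 118.8 kN/bolt; interior L_c = 56 − 22 = 34, R_n = 183.6 kN/bolt. φR_n = 0.75 × (2×118.8 + 6×183.6) = 1004.4 kN.
Tension yield (gross): A_g = 178×10 = 1780 mm². φR_n = 0.90 × 350 × 1780 = 560.7 kN.
Governing: min(884.0, 1004.4, 560.7) = 560.7 kN → gross-section yield.

560.7 kN (gross-section yield governs)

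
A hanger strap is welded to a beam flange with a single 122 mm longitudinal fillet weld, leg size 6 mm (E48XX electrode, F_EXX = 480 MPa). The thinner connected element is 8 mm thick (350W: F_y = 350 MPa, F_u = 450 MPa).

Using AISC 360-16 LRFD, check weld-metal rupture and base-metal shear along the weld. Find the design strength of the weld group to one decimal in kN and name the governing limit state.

111.8 kN (weld metal governs)

Weld metal: throat = 0.707×6 = 4.242 mm, L = 122 mm. φR_n = 0.75 × 0.6 × 480 × 4.242 × 122 = 111.8 kN.
Base metal shear (8 mm plate): yield φR_n = 1.0×0.6×350×8×122 = 205.0 kN; rupture φR_n = 0.75×0.6×450×8×122 = 197.6 kN; take 197.6 kN (rupture).
Governing: min(111.8, 197.6) = 111.8 kN → weld metal.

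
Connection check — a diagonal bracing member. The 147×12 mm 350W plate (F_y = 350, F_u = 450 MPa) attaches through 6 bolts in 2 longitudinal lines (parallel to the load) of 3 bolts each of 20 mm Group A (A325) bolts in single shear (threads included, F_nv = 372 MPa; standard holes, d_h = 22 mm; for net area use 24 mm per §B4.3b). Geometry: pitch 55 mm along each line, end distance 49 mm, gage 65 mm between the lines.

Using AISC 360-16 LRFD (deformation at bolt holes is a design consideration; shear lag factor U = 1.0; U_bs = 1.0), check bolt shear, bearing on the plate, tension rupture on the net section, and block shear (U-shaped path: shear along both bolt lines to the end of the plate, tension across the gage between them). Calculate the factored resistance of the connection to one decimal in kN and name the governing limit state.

Bolt shear: A_b = π(20)²/4 = 314.16 mm². φR_n = 0.75 × 372 × 314.16 × 6 × 1 = 525.9 kN.
Bearing (12 mm plate, F_u = 450 MPa): end bolts L_c = 49 − 22/2 = 38, R_n = min(1.2×38×12×450, 2.4×20×12×450) = 246.24 kN/bolt; interior L_c = 55 − 22 = 33, R_n = 213.84 kN/bolt. φR_n = 0.75 × (2×246.24 + 4×213.84) = 1010.9 kN.
Tension rupture (net): A_n = (147 − 2×24)×12 = 1188 mm² (U = 1.0, A_e = A_n). φR_n = 0.75 × 450 × 1188 = 401.0 kN.
Block shear: shear path 2×[49+2×55] = 2×159 mm, A_gv = 3816, A_nv = 2×(159 − 2.5×24)×12 = 2376 mm²; tension across gage: (65 − 1×24)×12 = 492 mm². R_n = min(0.6×450×2376, 0.6×350×3816) + 1.0×450×492 = min(641.52, 801.36) + 221.4 = 862.92 kN. φR_n = 0.75 × 862.92 = 647.2 kN.
Governing: min(525.9, 1010.9, 401.0, 647.2) = 401.0 kN → net-section rupture.

401.0 kN (net-section rupture governs)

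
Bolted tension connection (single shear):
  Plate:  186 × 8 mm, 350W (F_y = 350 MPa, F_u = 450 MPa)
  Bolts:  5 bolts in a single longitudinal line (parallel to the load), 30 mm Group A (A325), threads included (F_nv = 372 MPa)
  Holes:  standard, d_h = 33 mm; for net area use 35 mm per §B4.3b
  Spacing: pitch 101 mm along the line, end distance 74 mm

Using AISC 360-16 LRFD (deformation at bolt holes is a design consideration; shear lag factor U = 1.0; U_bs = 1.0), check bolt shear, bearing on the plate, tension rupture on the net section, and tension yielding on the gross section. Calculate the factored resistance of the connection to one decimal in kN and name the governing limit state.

Bolt shear: A_b = π(30)²/4 = 706.86 mm². φR_n = 0.75 × 372 × 706.86 × 5 × 1 = 986.1 kN.
Bearing (8 mm plate, F_u = 450 MPa): end bolts L_c = 74 − 33/2 = 57.5, R_n = min(1.2×57.5×8×450, 2.4×30×8×450) = 248.4 kN/bolt; interior L_c = 101 − 33 = 68, R_n = 259.2 kN/bolt. φR_n = 0.75 × (1×248.4 + 4×259.2) = 963.9 kN.
Tension rupture (net): A_n = (186 − 1×35)×8 = 1208 mm² (U = 1.0, A_e = A_n). φR_n = 0.75 × 450 × 1208 = 407.7 kN.
Tension yield (gross): A_g = 186×8 = 1488 mm². φR_n = 0.90 × 350 × 1488 = 468.7 kN.
Governing: min(986.1, 963.9, 407.7, 468.7) = 407.7 kN → net-section rupture.

407.7 kN (net-section rupture governs)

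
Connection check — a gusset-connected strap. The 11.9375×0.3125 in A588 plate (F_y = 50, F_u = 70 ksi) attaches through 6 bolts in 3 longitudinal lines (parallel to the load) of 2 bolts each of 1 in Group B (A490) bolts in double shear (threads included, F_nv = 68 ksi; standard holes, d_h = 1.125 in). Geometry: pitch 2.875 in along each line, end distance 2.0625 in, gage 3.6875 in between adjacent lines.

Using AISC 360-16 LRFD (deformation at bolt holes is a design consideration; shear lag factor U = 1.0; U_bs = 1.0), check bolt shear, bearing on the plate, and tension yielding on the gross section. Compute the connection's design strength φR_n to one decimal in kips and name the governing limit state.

167.9 kips (gross-section yield governs)

Bolt shear: A_b = π(1)²/4 = 0.7854 in². φR_n = 0.75 × 68 × 0.7854 × 6 × 2 = 480.7 kips.
Bearing (0.3125 in plate, F_u = 70 ksi): end bolts L_c = 2.0625 − 1.125/2 = 1.5, R_n = min(1.2×1.5×0.3125×70, 2.4×1×0.3125×70) = 39.375 kips/bolt; interior L_c = 2.875 − 1.125 = 1.75, R_n = 45.938 kips/bolt. φR_n = 0.75 × (3×39.375 + 3×45.938) = 192.0 kips.
Tension yield (gross): A_g = 11.9375×0.3125 = 3.7305 in². φR_n = 0.90 × 50 × 3.7305 = 167.9 kips.
Governing: min(480.7, 192.0, 167.9) = 167.9 kips → gross-section yield.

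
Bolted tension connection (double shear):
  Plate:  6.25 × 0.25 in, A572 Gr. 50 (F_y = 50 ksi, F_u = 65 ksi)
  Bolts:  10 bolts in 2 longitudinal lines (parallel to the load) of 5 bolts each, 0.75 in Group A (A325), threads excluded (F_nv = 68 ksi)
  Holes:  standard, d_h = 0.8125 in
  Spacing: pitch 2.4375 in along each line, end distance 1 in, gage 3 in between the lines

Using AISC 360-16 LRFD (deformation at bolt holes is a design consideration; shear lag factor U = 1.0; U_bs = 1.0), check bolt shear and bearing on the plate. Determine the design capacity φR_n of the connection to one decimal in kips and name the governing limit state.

Bolt shear: A_b = π(0.75)²/4 = 0.44179 in². φR_n = 0.75 × 68 × 0.44179 × 10 × 2 = 450.6 kips.
Bearing (0.25 in plate, F_u = 65 ksi): end bolts L_c = 1 − 0.8125/2 = 0.59375, R_n = min(1.2×0.59375×0.25×65, 2.4×0.75×0.25×65) = 11.578 kips/bolt; interior L_c = 2.4375 − 0.8125 = 1.625, R_n = 29.25 kips/bolt. φR_n = 0.75 × (2×11.578 + 8×29.25) = 192.9 kips.
Governing: min(450.6, 192.9) = 192.9 kips → bearing.

192.9 kips (bearing governs)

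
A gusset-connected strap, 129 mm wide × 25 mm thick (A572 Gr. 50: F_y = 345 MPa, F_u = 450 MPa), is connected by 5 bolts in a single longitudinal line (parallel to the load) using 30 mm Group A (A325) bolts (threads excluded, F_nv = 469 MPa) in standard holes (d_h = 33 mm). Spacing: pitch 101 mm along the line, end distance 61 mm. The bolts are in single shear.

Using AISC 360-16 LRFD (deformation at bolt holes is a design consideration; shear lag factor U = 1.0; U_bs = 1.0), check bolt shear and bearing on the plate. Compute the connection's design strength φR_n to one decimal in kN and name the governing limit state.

1243.2 kN (bolt shear governs)

Bolt shear: A_b = π(30)²/4 = 706.86 mm². φR_n = 0.75 × 469 × 706.86 × 5 × 1 = 1243.2 kN.
Bearing (25 mm plate, F_u = 450 MPa): end bolts L_c = 61 − 33/2 = 44.5, R_n = min(1.2×44.5×25×450, 2.4×30×25×450) = 600.75 kN/bolt; interior L_c = 101 − 33 = 68, R_n = 810 kN/bolt. φR_n = 0.75 × (1×600.75 + 4×810) = 2880.6 kN.
Governing: min(1243.2, 2880.6) = 1243.2 kN → bolt shear.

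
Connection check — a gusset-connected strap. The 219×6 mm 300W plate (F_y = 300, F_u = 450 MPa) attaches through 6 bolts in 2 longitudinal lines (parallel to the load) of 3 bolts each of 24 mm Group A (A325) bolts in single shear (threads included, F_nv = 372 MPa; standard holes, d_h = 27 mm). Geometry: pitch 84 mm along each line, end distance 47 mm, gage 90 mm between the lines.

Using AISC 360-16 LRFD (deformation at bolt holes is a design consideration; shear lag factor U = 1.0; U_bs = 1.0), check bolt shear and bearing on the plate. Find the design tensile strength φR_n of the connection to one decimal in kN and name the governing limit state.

629.4 kN (bearing governs)

Bolt shear: A_b = π(24)²/4 = 452.39 mm². φR_n = 0.75 × 372 × 452.39 × 6 × 1 = 757.3 kN.
Bearing (6 mm plate, F_u = 450 MPa): end bolts L_c = 47 − 27/2 = 33.5, R_n = min(1.2×33.5×6×450, 2.4×24×6×450) = 108.54 kN/bolt; interior L_c = 84 − 27 = 57, R_n = 155.52 kN/bolt. φR_n = 0.75 × (2×108.54 + 4×155.52) = 629.4 kN.
Governing: min(757.3, 629.4) = 629.4 kN → bearing.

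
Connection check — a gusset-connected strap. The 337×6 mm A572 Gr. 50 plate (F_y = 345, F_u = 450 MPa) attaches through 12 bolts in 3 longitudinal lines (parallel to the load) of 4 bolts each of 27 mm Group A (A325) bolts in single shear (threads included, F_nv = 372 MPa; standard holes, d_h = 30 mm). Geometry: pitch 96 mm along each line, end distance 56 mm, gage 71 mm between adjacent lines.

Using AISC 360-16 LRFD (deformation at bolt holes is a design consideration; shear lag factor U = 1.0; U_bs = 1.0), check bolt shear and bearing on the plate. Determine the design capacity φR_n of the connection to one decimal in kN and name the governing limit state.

1479.9 kN (bearing governs)

Bolt shear: A_b = π(27)²/4 = 572.56 mm². φR_n = 0.75 × 372 × 572.56 × 12 × 1 = 1916.9 kN.
Bearing (6 mm plate, F_u = 450 MPa): end bolts L_c = 56 − 30/2 = 41, R_n = min(1.2×41×6×450, 2.4×27×6×450) = 132.84 kN/bolt; interior L_c = 96 − 30 = 66, R_n = 174.96 kN/bolt. φR_n = 0.75 × (3×132.84 + 9×174.96) = 1479.9 kN.
Governing: min(1916.9, 1479.9) = 1479.9 kN → bearing.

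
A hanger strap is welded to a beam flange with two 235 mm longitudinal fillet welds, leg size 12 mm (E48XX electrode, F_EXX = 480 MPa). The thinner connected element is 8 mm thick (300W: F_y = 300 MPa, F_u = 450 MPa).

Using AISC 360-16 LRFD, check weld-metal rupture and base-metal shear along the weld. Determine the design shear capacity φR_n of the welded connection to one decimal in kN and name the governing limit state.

676.8 kN (base-metal shear governs)

Weld metal: throat = 0.707×12 = 8.484 mm, L = 2×235 = 470 mm. φR_n = 0.75 × 0.6 × 480 × 8.484 × 470 = 861.3 kN.
Base metal shear (8 mm plate): yield φR_n = 1.0×0.6×300×8×470 = 676.8 kN; rupture φR_n = 0.75×0.6×450×8×470 = 761.4 kN; take 676.8 kN (yield).
Governing: min(861.3, 676.8) = 676.8 kN → base-metal shear.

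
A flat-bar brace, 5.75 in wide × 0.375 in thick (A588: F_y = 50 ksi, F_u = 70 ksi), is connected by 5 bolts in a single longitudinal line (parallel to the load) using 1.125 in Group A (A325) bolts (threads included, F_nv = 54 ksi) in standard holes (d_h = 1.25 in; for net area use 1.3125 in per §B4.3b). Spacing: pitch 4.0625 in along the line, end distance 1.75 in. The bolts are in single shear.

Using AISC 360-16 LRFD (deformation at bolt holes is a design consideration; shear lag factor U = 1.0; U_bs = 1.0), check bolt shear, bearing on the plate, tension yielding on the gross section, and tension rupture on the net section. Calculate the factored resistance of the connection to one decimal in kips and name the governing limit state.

87.4 kips (net-section rupture governs)

Bolt shear: A_b = π(1.125)²/4 = 0.99402 in². φR_n = 0.75 × 54 × 0.99402 × 5 × 1 = 201.3 kips.
Bearing (0.375 in plate, F_u = 70 ksi): end bolts L_c = 1.75 − 1.25/2 = 1.125, R_n = min(1.2×1.125×0.375×70, 2.4×1.125×0.375×70) = 35.438 kips/bolt; interior L_c = 4.0625 − 1.25 = 2.8125, R_n = 70.875 kips/bolt. φR_n = 0.75 × (1×35.438 + 4×70.875) = 239.2 kips.
Tension yield (gross): A_g = 5.75×0.375 = 2.1563 in². φR_n = 0.90 × 50 × 2.1563 = 97.0 kips.
Tension rupture (net): A_n = (5.75 − 1×1.3125)×0.375 = 1.6641 in² (U = 1.0, A_e = A_n). φR_n = 0.75 × 70 × 1.6641 = 87.4 kips.
Governing: min(201.3, 239.2, 97.0, 87.4) = 87.4 kips → net-section rupture.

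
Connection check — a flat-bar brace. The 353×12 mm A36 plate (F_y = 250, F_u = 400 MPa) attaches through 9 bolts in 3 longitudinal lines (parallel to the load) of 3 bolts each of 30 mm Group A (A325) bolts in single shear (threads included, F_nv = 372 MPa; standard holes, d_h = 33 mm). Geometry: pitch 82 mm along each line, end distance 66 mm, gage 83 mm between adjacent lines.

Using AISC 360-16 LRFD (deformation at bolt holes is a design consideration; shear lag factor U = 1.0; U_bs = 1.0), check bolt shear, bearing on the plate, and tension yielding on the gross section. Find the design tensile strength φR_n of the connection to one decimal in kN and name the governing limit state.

953.1 kN (gross-section yield governs)

Bolt shear: A_b = π(30)²/4 = 706.86 mm². φR_n = 0.75 × 372 × 706.86 × 9 × 1 = 1774.9 kN.
Bearing (12 mm plate, F_u = 400 MPa): end bolts L_c = 66 − 33/2 = 49.5, R_n = min(1.2×49.5×12×400, 2.4×30×12×400) = 285.12 kN/bolt; interior L_c = 82 − 33 = 49, R_n = 282.24 kN/bolt. φR_n = 0.75 × (3×285.12 + 6×282.24) = 1911.6 kN.
Tension yield (gross): A_g = 353×12 = 4236 mm². φR_n = 0.90 × 250 × 4236 = 953.1 kN.
Governing: min(1774.9, 1911.6, 953.1) = 953.1 kN → gross-section yield.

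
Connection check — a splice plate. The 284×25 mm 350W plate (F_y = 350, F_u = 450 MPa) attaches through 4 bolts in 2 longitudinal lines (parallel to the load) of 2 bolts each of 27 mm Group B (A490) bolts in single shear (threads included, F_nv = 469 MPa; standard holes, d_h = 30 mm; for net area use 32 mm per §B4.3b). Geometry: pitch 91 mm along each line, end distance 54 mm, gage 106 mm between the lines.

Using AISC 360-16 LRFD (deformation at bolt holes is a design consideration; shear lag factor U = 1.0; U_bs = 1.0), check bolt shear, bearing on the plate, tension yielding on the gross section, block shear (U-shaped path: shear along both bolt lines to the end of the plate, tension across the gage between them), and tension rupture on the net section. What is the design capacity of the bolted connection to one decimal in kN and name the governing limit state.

805.6 kN (bolt shear governs)

Bolt shear: A_b = π(27)²/4 = 572.56 mm². φR_n = 0.75 × 469 × 572.56 × 4 × 1 = 805.6 kN.
Bearing (25 mm plate, F_u = 450 MPa): end bolts L_c = 54 − 30/2 = 39, R_n = min(1.2×39×25×450, 2.4×27×25×450) = 526.5 kN/bolt; interior L_c = 91 − 30 = 61, R_n = 729 kN/bolt. φR_n = 0.75 × (2×526.5 + 2×729) = 1883.3 kN.
Tension yield (gross): A_g = 284×25 = 7100 mm². φR_n = 0.90 × 350 × 7100 = 2236.5 kN.
Block shear: shear path 2×[54+1×91] = 2×145 mm, A_gv = 7250, A_nv = 2×(145 − 1.5×32)×25 = 4850 mm²; tension across gage: (106 − 1×32)×25 = 1850 mm². R_n = min(0.6×450×4850, 0.6×350×7250) + 1.0×450×1850 = min(1309.5, 1522.5) + 832.5 = 2142 kN. φR_n = 0.75 × 2142 = 1606.5 kN.
Tension rupture (net): A_n = (284 − 2×32)×25 = 5500 mm² (U = 1.0, A_e = A_n). φR_n = 0.75 × 450 × 5500 = 1856.3 kN.
Governing: min(805.6, 1883.3, 2236.5, 1606.5, 1856.3) = 805.6 kN → bolt shear.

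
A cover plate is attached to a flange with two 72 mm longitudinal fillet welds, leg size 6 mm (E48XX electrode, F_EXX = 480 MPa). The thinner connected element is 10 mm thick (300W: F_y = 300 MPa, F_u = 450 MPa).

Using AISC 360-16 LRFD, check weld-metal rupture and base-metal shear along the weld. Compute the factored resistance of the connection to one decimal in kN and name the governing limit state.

Weld metal: throat = 0.707×6 = 4.242 mm, L = 2×72 = 144 mm. φR_n = 0.75 × 0.6 × 480 × 4.242 × 144 = 131.9 kN.
Base metal shear (10 mm plate): yield φR_n = 1.0×0.6×300×10×144 = 259.2 kN; rupture φR_n = 0.75×0.6×450×10×144 = 291.6 kN; take 259.2 kN (yield).
Governing: min(131.9, 259.2) = 131.9 kN → weld metal.

131.9 kN (weld metal governs)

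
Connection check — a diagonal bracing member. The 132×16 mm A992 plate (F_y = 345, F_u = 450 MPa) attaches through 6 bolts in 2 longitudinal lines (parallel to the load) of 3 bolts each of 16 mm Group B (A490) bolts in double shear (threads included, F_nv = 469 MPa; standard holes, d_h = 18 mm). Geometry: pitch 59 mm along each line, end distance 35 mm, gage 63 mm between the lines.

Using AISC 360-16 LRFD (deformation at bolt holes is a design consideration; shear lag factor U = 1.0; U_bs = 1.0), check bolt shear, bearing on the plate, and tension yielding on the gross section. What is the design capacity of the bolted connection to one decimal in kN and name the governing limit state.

Bolt shear: A_b = π(16)²/4 = 201.06 mm². φR_n = 0.75 × 469 × 201.06 × 6 × 2 = 848.7 kN.
Bearing (16 mm plate, F_u = 450 MPa): end bolts L_c = 35 − 18/2 = 26, R_n = min(1.2×26×16×450, 2.4×16×16×450) = 224.64 kN/bolt; interior L_c = 59 − 18 = 41, R_n = 276.48 kN/bolt. φR_n = 0.75 × (2×224.64 + 4×276.48) = 1166.4 kN.
Tension yield (gross): A_g = 132×16 = 2112 mm². φR_n = 0.90 × 345 × 2112 = 655.8 kN.
Governing: min(848.7, 1166.4, 655.8) = 655.8 kN → gross-section yield.

655.8 kN (gross-section yield governs)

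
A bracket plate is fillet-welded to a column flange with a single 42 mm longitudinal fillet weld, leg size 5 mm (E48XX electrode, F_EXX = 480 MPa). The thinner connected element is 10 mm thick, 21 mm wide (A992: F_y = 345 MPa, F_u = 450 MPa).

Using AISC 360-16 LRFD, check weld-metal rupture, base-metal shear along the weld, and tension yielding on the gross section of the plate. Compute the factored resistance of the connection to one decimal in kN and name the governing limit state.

32.1 kN (weld metal governs)

Weld metal: throat = 0.707×5 = 3.535 mm, L = 42 mm. φR_n = 0.75 × 0.6 × 480 × 3.535 × 42 = 32.1 kN.
Base metal shear (10 mm plate): yield φR_n = 1.0×0.6×345×10×42 = 86.9 kN; rupture φR_n = 0.75×0.6×450×10×42 = 85.1 kN; take 85.1 kN (rupture).
Tension yield (gross): A_g = 21×10 = 210 mm². φR_n = 0.90 × 345 × 210 = 65.2 kN.
Governing: min(32.1, 85.1, 65.2) = 32.1 kN → weld metal.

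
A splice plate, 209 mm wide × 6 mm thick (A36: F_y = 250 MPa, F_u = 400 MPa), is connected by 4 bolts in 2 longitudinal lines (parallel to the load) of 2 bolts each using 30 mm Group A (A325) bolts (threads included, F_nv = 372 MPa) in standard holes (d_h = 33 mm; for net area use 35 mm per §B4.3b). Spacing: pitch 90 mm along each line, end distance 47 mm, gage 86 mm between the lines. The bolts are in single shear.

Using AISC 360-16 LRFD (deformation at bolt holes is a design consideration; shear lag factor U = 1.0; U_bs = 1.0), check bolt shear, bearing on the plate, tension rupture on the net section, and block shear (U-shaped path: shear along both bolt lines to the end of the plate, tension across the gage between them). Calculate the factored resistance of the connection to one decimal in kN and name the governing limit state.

250.2 kN (net-section rupture governs)

Bolt shear: A_b = π(30)²/4 = 706.86 mm². φR_n = 0.75 × 372 × 706.86 × 4 × 1 = 788.9 kN.
Bearing (6 mm plate, F_u = 400 MPa): end bolts L_c = 47 − 33/2 = 30.5, R_n = min(1.2×30.5×6×400, 2.4×30×6×400) = 87.84 kN/bolt; interior L_c = 90 − 33 = 57, R_n = 164.16 kN/bolt. φR_n = 0.75 × (2×87.84 + 2×164.16) = 378.0 kN.
Tension rupture (net): A_n = (209 − 2×35)×6 = 834 mm² (U = 1.0, A_e = A_n). φR_n = 0.75 × 400 × 834 = 250.2 kN.
Block shear: shear path 2×[47+1×90] = 2×137 mm, A_gv = 1644, A_nv = 2×(137 − 1.5×35)×6 = 1014 mm²; tension across gage: (86 − 1×35)×6 = 306 mm². R_n = min(0.6×400×1014, 0.6×250×1644) + 1.0×400×306 = min(243.36, 246.6) + 122.4 = 365.76 kN. φR_n = 0.75 × 365.76 = 274.3 kN.
Governing: min(788.9, 378.0, 250.2, 274.3) = 250.2 kN → net-section rupture.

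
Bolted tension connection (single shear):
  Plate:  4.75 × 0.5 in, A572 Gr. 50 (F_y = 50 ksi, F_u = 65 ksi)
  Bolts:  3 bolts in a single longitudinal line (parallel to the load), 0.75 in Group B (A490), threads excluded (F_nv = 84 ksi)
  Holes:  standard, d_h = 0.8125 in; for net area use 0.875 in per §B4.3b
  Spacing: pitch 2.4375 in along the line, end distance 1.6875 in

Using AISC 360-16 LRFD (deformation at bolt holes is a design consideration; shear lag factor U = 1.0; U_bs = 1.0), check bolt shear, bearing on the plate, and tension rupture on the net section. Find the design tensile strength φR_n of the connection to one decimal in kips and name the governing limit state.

83.5 kips (bolt shear governs)

Bolt shear: A_b = π(0.75)²/4 = 0.44179 in². φR_n = 0.75 × 84 × 0.44179 × 3 × 1 = 83.5 kips.
Bearing (0.5 in plate, F_u = 65 ksi): end bolts L_c = 1.6875 − 0.8125/2 = 1.28125, R_n = min(1.2×1.28125×0.5×65, 2.4×0.75×0.5×65) = 49.969 kips/bolt; interior L_c = 2.4375 − 0.8125 = 1.625, R_n = 58.5 kips/bolt. φR_n = 0.75 × (1×49.969 + 2×58.5) = 125.2 kips.
Tension rupture (net): A_n = (4.75 − 1×0.875)×0.5 = 1.9375 in² (U = 1.0, A_e = A_n). φR_n = 0.75 × 65 × 1.9375 = 94.5 kips.
Governing: min(83.5, 125.2, 94.5) = 83.5 kips → bolt shear.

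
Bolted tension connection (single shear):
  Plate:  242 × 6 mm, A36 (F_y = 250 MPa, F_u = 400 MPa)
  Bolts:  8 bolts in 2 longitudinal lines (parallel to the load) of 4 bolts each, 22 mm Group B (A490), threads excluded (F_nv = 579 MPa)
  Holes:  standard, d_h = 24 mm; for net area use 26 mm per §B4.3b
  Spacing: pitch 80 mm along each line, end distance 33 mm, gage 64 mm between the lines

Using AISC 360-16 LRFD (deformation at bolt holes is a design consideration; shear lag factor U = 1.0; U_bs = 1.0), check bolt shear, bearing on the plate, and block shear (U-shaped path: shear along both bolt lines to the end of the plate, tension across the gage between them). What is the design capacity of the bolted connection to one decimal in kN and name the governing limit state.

Bolt shear: A_b = π(22)²/4 = 380.13 mm². φR_n = 0.75 × 579 × 380.13 × 8 × 1 = 1320.6 kN.
Bearing (6 mm plate, F_u = 400 MPa): end bolts L_c = 33 − 24/2 = 21, R_n = min(1.2×21×6×400, 2.4×22×6×400) = 60.48 kN/bolt; interior L_c = 80 − 24 = 56, R_n = 126.72 kN/bolt. φR_n = 0.75 × (2×60.48 + 6×126.72) = 661.0 kN.
Block shear: shear path 2×[33+3×80] = 2×273 mm, A_gv = 3276, A_nv = 2×(273 − 3.5×26)×6 = 2184 mm²; tension across gage: (64 − 1×26)×6 = 228 mm². R_n = min(0.6×400×2184, 0.6×250×3276) + 1.0×400×228 = min(524.16, 491.4) + 91.2 = 582.6 kN. φR_n = 0.75 × 582.6 = 437.0 kN.
Governing: min(1320.6, 661.0, 437.0) = 437.0 kN → block shear.

437.0 kN (block shear governs)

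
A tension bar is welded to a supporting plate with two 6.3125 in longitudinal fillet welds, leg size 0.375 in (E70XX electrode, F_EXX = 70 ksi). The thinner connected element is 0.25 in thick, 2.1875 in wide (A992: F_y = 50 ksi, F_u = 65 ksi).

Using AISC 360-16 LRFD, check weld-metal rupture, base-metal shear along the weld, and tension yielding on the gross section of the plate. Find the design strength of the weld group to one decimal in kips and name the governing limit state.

Weld metal: throat = 0.707×0.375 = 0.26513 in, L = 2×6.3125 = 12.625 in. φR_n = 0.75 × 0.6 × 70 × 0.26513 × 12.625 = 105.4 kips.
Base metal shear (0.25 in plate): yield φR_n = 1.0×0.6×50×0.25×12.625 = 94.7 kips; rupture φR_n = 0.75×0.6×65×0.25×12.625 = 92.3 kips; take 92.3 kips (rupture).
Tension yield (gross): A_g = 2.1875×0.25 = 0.54688 in². φR_n = 0.90 × 50 × 0.54688 = 24.6 kips.
Governing: min(105.4, 92.3, 24.6) = 24.6 kips → gross-section yield.

24.6 kips (gross-section yield governs)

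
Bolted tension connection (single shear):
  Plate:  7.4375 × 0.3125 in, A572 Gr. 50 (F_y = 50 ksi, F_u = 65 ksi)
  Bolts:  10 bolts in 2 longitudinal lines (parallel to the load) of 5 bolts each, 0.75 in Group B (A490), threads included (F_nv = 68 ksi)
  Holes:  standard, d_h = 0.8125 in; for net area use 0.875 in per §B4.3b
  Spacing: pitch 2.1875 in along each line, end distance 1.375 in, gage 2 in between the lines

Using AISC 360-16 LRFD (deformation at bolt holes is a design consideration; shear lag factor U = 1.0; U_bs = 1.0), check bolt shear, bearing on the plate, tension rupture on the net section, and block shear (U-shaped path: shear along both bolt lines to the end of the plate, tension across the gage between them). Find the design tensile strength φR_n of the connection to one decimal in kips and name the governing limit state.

Bolt shear: A_b = π(0.75)²/4 = 0.44179 in². φR_n = 0.75 × 68 × 0.44179 × 10 × 1 = 225.3 kips.
Bearing (0.3125 in plate, F_u = 65 ksi): end bolts L_c = 1.375 − 0.8125/2 = 0.96875, R_n = min(1.2×0.96875×0.3125×65, 2.4×0.75×0.3125×65) = 23.613 kips/bolt; interior L_c = 2.1875 − 0.8125 = 1.375, R_n = 33.516 kips/bolt. φR_n = 0.75 × (2×23.613 + 8×33.516) = 236.5 kips.
Tension rupture (net): A_n = (7.4375 − 2×0.875)×0.3125 = 1.7773 in² (U = 1.0, A_e = A_n). φR_n = 0.75 × 65 × 1.7773 = 86.6 kips.
Block shear: shear path 2×[1.375+4×2.1875] = 2×10.125 in, A_gv = 6.3281, A_nv = 2×(10.125 − 4.5×0.875)×0.3125 = 3.8672 in²; tension across gage: (2 − 1×0.875)×0.3125 = 0.35156 in². R_n = min(0.6×65×3.8672, 0.6×50×6.3281) + 1.0×65×0.35156 = min(150.82, 189.84) + 22.851 = 173.67 kips. φR_n = 0.75 × 173.67 = 130.3 kips.
Governing: min(225.3, 236.5, 86.6, 130.3) = 86.6 kips → net-section rupture.

86.6 kips (net-section rupture governs)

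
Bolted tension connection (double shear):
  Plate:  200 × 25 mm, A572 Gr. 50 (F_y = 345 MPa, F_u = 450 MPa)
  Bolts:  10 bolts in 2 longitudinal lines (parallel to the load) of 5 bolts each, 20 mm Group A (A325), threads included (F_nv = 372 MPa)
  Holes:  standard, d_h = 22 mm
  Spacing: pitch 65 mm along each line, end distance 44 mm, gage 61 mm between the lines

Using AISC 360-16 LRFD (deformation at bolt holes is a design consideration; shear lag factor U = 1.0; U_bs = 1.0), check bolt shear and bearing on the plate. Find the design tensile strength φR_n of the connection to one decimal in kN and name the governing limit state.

Bolt shear: A_b = π(20)²/4 = 314.16 mm². φR_n = 0.75 × 372 × 314.16 × 10 × 2 = 1753.0 kN.
Bearing (25 mm plate, F_u = 450 MPa): end bolts L_c = 44 − 22/2 = 33, R_n = min(1.2×33×25×450, 2.4×20×25×450) = 445.5 kN/bolt; interior L_c = 65 − 22 = 43, R_n = 540 kN/bolt. φR_n = 0.75 × (2×445.5 + 8×540) = 3908.3 kN.
Governing: min(1753.0, 3908.3) = 1753.0 kN → bolt shear.

1753.0 kN (bolt shear governs)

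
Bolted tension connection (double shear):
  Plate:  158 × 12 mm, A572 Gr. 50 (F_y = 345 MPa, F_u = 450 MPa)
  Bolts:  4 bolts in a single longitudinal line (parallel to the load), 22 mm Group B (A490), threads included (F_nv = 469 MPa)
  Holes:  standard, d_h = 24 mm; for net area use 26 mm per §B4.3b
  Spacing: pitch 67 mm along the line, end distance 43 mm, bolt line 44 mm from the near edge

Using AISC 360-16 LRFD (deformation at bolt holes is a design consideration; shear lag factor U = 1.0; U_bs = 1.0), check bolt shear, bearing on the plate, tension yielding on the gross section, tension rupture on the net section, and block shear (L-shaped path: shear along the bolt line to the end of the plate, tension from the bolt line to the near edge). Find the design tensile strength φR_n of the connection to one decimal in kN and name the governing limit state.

497.3 kN (block shear governs)

Bolt shear: A_b = π(22)²/4 = 380.13 mm². φR_n = 0.75 × 469 × 380.13 × 4 × 2 = 1069.7 kN.
Bearing (12 mm plate, F_u = 450 MPa): end bolts L_c = 43 − 24/2 = 31, R_n = min(1.2×31×12×450, 2.4×22×12×450) = 200.88 kN/bolt; interior L_c = 67 − 24 = 43, R_n = 278.64 kN/bolt. φR_n = 0.75 × (1×200.88 + 3×278.64) = 777.6 kN.
Tension yield (gross): A_g = 158×12 = 1896 mm². φR_n = 0.90 × 345 × 1896 = 588.7 kN.
Tension rupture (net): A_n = (158 − 1×26)×12 = 1584 mm² (U = 1.0, A_e = A_n). φR_n = 0.75 × 450 × 1584 = 534.6 kN.
Block shear: shear path 1×[43+3×67] = 1×244 mm, A_gv = 2928, A_nv = 1×(244 − 3.5×26)×12 = 1836 mm²; tension to near edge: (44 − 0.5×26)×12 = 372 mm². R_n = min(0.6×450×1836, 0.6×345×2928) + 1.0×450×372 = min(495.72, 606.1) + 167.4 = 663.12 kN. φR_n = 0.75 × 663.12 = 497.3 kN.
Governing: min(1069.7, 777.6, 588.7, 534.6, 497.3) = 497.3 kN → block shear.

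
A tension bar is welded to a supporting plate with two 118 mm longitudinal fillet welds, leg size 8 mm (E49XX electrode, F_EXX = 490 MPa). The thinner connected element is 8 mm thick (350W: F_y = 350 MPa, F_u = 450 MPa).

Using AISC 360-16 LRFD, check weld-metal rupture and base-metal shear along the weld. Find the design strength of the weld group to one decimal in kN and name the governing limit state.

Weld metal: throat = 0.707×8 = 5.656 mm, L = 2×118 = 236 mm. φR_n = 0.75 × 0.6 × 490 × 5.656 × 236 = 294.3 kN.
Base metal shear (8 mm plate): yield φR_n = 1.0×0.6×350×8×236 = 396.5 kN; rupture φR_n = 0.75×0.6×450×8×236 = 382.3 kN; take 382.3 kN (rupture).
Governing: min(294.3, 382.3) = 294.3 kN → weld metal.

294.3 kN (weld metal governs)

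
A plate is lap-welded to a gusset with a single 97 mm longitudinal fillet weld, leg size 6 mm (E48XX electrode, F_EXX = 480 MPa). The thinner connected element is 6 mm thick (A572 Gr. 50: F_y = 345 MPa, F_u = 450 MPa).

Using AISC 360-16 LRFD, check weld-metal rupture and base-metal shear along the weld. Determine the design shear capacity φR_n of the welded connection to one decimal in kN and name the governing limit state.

Weld metal: throat = 0.707×6 = 4.242 mm, L = 97 mm. φR_n = 0.75 × 0.6 × 480 × 4.242 × 97 = 88.9 kN.
Base metal shear (6 mm plate): yield φR_n = 1.0×0.6×345×6×97 = 120.5 kN; rupture φR_n = 0.75×0.6×450×6×97 = 117.9 kN; take 117.9 kN (rupture).
Governing: min(88.9, 117.9) = 88.9 kN → weld metal.

88.9 kN (weld metal governs)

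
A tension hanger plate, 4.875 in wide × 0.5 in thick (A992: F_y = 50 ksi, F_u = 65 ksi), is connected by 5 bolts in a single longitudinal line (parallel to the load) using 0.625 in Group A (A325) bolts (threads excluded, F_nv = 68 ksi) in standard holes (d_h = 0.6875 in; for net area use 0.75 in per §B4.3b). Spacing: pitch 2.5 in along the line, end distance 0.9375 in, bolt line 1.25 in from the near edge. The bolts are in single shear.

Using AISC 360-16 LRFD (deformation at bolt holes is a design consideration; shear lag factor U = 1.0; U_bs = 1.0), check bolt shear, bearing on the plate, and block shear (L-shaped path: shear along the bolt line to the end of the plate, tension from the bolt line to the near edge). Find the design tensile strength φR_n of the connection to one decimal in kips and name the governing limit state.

Bolt shear: A_b = π(0.625)²/4 = 0.3068 in². φR_n = 0.75 × 68 × 0.3068 × 5 × 1 = 78.2 kips.
Bearing (0.5 in plate, F_u = 65 ksi): end bolts L_c = 0.9375 − 0.6875/2 = 0.59375, R_n = min(1.2×0.59375×0.5×65, 2.4×0.625×0.5×65) = 23.156 kips/bolt; interior L_c = 2.5 − 0.6875 = 1.8125, R_n = 48.75 kips/bolt. φR_n = 0.75 × (1×23.156 + 4×48.75) = 163.6 kips.
Block shear: shear path 1×[0.9375+4×2.5] = 1×10.9375 in, A_gv = 5.4688, A_nv = 1×(10.9375 − 4.5×0.75)×0.5 = 3.7813 in²; tension to near edge: (1.25 − 0.5×0.75)×0.5 = 0.4375 in². R_n = min(0.6×65×3.7813, 0.6×50×5.4688) + 1.0×65×0.4375 = min(147.47, 164.06) + 28.438 = 175.91 kips. φR_n = 0.75 × 175.91 = 131.9 kips.
Governing: min(78.2, 163.6, 131.9) = 78.2 kips → bolt shear.

78.2 kips (bolt shear governs)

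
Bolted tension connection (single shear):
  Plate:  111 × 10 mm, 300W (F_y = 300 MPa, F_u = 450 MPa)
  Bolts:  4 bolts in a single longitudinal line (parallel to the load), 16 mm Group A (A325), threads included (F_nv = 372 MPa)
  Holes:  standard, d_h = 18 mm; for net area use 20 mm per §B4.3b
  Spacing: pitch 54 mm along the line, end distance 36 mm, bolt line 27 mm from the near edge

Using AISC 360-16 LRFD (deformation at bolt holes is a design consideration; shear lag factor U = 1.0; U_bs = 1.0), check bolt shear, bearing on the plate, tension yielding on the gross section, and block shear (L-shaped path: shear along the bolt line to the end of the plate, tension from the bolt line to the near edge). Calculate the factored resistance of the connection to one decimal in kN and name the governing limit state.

Bolt shear: A_b = π(16)²/4 = 201.06 mm². φR_n = 0.75 × 372 × 201.06 × 4 × 1 = 224.4 kN.
Bearing (10 mm plate, F_u = 450 MPa): end bolts L_c = 36 − 18/2 = 27, R_n = min(1.2×27×10×450, 2.4×16×10×450) = 145.8 kN/bolt; interior L_c = 54 − 18 = 36, R_n = 172.8 kN/bolt. φR_n = 0.75 × (1×145.8 + 3×172.8) = 498.2 kN.
Tension yield (gross): A_g = 111×10 = 1110 mm². φR_n = 0.90 × 300 × 1110 = 299.7 kN.
Block shear: shear path 1×[36+3×54] = 1×198 mm, A_gv = 1980, A_nv = 1×(198 − 3.5×20)×10 = 1280 mm²; tension to near edge: (27 − 0.5×20)×10 = 170 mm². R_n = min(0.6×450×1280, 0.6×300×1980) + 1.0×450×170 = min(345.6, 356.4) + 76.5 = 422.1 kN. φR_n = 0.75 × 422.1 = 316.6 kN.
Governing: min(224.4, 498.2, 299.7, 316.6) = 224.4 kN → bolt shear.

224.4 kN (bolt shear governs)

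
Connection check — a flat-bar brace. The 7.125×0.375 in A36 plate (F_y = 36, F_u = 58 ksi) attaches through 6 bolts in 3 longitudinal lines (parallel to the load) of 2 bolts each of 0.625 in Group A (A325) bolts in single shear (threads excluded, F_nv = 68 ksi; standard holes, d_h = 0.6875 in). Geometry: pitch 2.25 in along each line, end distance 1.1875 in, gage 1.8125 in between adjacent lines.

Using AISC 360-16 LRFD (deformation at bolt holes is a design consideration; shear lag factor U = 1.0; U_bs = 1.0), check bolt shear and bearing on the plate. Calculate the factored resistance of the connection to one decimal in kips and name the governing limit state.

Bolt shear: A_b = π(0.625)²/4 = 0.3068 in². φR_n = 0.75 × 68 × 0.3068 × 6 × 1 = 93.9 kips.
Bearing (0.375 in plate, F_u = 58 ksi): end bolts L_c = 1.1875 − 0.6875/2 = 0.84375, R_n = min(1.2×0.84375×0.375×58, 2.4×0.625×0.375×58) = 22.022 kips/bolt; interior L_c = 2.25 − 0.6875 = 1.5625, R_n = 32.625 kips/bolt. φR_n = 0.75 × (3×22.022 + 3×32.625) = 123.0 kips.
Governing: min(93.9, 123.0) = 93.9 kips → bolt shear.

93.9 kips (bolt shear governs)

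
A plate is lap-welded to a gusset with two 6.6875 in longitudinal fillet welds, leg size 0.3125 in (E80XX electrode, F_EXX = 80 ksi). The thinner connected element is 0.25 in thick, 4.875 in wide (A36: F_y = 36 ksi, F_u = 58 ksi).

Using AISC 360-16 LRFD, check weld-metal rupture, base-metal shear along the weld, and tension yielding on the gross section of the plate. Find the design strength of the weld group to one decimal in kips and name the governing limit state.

39.5 kips (gross-section yield governs)

Weld metal: throat = 0.707×0.3125 = 0.22094 in, L = 2×6.6875 = 13.375 in. φR_n = 0.75 × 0.6 × 80 × 0.22094 × 13.375 = 106.4 kips.
Base metal shear (0.25 in plate): yield φR_n = 1.0×0.6×36×0.25×13.375 = 72.2 kips; rupture φR_n = 0.75×0.6×58×0.25×13.375 = 87.3 kips; take 72.2 kips (yield).
Tension yield (gross): A_g = 4.875×0.25 = 1.2188 in². φR_n = 0.90 × 36 × 1.2188 = 39.5 kips.
Governing: min(106.4, 72.2, 39.5) = 39.5 kips → gross-section yield.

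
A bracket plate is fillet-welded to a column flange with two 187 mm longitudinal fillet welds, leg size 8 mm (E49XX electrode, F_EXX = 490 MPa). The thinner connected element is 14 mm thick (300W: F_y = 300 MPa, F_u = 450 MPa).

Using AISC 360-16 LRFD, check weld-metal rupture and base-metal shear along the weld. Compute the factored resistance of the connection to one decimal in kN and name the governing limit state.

Weld metal: throat = 0.707×8 = 5.656 mm, L = 2×187 = 374 mm. φR_n = 0.75 × 0.6 × 490 × 5.656 × 374 = 466.4 kN.
Base metal shear (14 mm plate): yield φR_n = 1.0×0.6×300×14×374 = 942.5 kN; rupture φR_n = 0.75×0.6×450×14×374 = 1060.3 kN; take 942.5 kN (yield).
Governing: min(466.4, 942.5) = 466.4 kN → weld metal.

466.4 kN (weld metal governs)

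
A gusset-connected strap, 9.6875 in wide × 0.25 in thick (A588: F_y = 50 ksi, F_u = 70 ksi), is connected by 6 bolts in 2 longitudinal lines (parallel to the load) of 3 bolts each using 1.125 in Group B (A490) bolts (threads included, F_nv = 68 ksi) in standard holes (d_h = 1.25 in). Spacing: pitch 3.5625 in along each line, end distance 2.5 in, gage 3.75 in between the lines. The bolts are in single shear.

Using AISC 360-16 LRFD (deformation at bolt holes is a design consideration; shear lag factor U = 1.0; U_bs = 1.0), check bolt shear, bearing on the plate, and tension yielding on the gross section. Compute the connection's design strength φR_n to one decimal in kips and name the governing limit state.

Bolt shear: A_b = π(1.125)²/4 = 0.99402 in². φR_n = 0.75 × 68 × 0.99402 × 6 × 1 = 304.2 kips.
Bearing (0.25 in plate, F_u = 70 ksi): end bolts L_c = 2.5 − 1.25/2 = 1.875, R_n = min(1.2×1.875×0.25×70, 2.4×1.125×0.25×70) = 39.375 kips/bolt; interior L_c = 3.5625 − 1.25 = 2.3125, R_n = 47.25 kips/bolt. φR_n = 0.75 × (2×39.375 + 4×47.25) = 200.8 kips.
Tension yield (gross): A_g = 9.6875×0.25 = 2.4219 in². φR_n = 0.90 × 50 × 2.4219 = 109.0 kips.
Governing: min(304.2, 200.8, 109.0) = 109.0 kips → gross-section yield.

109.0 kips (gross-section yield governs)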